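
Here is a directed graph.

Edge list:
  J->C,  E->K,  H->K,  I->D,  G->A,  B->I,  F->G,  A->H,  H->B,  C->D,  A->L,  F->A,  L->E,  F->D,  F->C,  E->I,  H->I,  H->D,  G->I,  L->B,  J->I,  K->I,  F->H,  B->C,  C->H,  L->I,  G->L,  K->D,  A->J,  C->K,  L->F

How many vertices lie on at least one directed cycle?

A vertex is on a directed cycle iff it belongs to a strongly connected component of size ≥ 2 (or has a self-loop).
The vertices on cycles are {A, B, C, F, G, H, L} — 7 in total.

7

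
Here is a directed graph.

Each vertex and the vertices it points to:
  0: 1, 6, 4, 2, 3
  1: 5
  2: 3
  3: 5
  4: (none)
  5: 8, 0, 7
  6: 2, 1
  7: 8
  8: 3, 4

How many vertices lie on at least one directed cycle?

A vertex is on a directed cycle iff it belongs to a strongly connected component of size ≥ 2 (or has a self-loop).
The vertices on cycles are {0, 1, 2, 3, 5, 6, 7, 8} — 8 in total.

8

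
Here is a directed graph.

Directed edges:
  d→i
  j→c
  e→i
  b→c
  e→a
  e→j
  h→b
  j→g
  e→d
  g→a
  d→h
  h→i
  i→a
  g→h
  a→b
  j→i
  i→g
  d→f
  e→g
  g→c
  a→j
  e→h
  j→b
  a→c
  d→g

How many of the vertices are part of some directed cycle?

5

A vertex is on a directed cycle iff it belongs to a strongly connected component of size ≥ 2 (or has a self-loop).
The vertices on cycles are {a, g, h, i, j} — 5 in total.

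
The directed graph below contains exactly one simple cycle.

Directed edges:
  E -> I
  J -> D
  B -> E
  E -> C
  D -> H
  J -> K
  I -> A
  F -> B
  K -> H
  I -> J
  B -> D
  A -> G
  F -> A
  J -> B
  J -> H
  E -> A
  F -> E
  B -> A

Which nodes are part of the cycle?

B, E, I, J

DFS with gray/black marking from E:
E gray
  I gray
    A gray
      G gray
      G black
    A black
    J gray
      D gray
        H gray
        H black
      D black
      B gray
        B→E: E is gray → back edge
Back edge closes the cycle E → I → J → B → E; its vertices are {B, E, I, J}.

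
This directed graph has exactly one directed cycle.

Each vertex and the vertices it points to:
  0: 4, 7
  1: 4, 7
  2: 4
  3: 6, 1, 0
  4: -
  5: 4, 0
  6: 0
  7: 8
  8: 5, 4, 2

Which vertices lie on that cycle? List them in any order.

DFS with gray/black marking from 7:
7 gray
  8 gray
    5 gray
      4 gray
      4 black
      0 gray
        0→4: 4 black — skip
        0→7: 7 is gray → back edge
Back edge closes the cycle 7 → 8 → 5 → 0 → 7; its vertices are {0, 5, 7, 8}.

0, 5, 7, 8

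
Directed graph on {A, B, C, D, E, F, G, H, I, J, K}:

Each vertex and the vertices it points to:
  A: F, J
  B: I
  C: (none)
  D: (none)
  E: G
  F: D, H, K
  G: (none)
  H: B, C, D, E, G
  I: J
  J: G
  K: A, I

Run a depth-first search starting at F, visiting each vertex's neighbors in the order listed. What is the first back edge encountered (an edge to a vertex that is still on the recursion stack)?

A→F

DFS from F (visiting each vertex's neighbors in the order listed); mark gray on enter, black on exit:
F gray
  D gray
  D black
  H gray
    B gray
      I gray
        J gray
          G gray
          G black
        J black
      I black
    B black
    C gray
    C black
    H→D: D black — skip
    E gray
      E→G: G black — skip
    E black
    H→G: G black — skip
  H black
  K gray
    A gray
      A→F: F is gray → back edge
First back edge: A → F.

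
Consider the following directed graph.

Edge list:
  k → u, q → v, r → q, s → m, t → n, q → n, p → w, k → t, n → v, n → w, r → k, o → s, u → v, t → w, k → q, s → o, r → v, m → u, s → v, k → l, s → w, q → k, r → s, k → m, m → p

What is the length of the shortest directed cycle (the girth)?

2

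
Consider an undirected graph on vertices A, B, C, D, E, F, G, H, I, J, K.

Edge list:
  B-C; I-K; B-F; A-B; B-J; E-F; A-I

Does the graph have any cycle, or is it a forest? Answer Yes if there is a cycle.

No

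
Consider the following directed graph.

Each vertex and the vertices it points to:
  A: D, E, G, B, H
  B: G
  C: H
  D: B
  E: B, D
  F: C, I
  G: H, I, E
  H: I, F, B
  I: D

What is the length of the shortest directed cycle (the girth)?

3

For each vertex v, BFS finds the shortest path from v back to v.
The shortest such closed walk is H → B → G → H, length 3.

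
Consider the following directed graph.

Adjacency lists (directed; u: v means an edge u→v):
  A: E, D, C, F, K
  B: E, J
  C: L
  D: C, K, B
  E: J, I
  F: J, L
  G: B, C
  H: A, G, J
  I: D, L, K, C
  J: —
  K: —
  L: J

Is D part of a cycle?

Yes

D is on a cycle iff D can reach itself via ≥1 edge.
D → B → E → I → D — yes.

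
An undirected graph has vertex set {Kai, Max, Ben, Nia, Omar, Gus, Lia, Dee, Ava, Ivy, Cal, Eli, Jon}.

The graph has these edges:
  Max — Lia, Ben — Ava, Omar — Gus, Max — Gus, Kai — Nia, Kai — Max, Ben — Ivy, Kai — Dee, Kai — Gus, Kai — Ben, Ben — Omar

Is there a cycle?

DFS, tracking each vertex's parent; an edge to a visited non-parent vertex closes a cycle.
Start from Omar:
visit Omar (parent –)
  visit Gus (parent Omar)
    Gus–Omar: parent, skip
    visit Kai (parent Gus)
      visit Max (parent Kai)
        Max–Gus: Gus visited and ≠ parent → cycle
Cycle: Gus – Kai – Max – Gus.

Yes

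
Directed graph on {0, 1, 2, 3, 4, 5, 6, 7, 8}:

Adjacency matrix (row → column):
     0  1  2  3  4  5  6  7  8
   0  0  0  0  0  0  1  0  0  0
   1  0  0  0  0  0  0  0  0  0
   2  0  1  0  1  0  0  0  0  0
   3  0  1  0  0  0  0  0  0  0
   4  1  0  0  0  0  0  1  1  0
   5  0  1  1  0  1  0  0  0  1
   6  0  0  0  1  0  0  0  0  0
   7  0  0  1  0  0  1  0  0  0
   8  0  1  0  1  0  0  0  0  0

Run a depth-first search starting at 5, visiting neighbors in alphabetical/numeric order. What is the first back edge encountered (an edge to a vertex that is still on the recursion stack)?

0→5

DFS from 5 (visiting neighbors in alphabetical/numeric order); mark gray on enter, black on exit:
5 gray
  1 gray
  1 black
  2 gray
    2→1: 1 black — skip
    3 gray
      3→1: 1 black — skip
    3 black
  2 black
  4 gray
    0 gray
      0→5: 5 is gray → back edge
First back edge: 0 → 5.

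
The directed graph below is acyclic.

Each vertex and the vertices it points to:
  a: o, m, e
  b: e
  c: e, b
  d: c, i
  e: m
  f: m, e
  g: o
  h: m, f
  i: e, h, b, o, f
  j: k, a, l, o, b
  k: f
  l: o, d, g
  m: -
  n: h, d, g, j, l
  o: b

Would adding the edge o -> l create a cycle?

Yes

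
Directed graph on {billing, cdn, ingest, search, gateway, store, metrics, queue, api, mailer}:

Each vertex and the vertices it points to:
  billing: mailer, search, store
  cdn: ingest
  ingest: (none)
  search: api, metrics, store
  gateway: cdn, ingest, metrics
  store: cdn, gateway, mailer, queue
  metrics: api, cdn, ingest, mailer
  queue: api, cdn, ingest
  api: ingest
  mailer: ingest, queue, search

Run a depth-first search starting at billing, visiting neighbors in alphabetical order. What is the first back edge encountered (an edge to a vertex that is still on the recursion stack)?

metrics->mailer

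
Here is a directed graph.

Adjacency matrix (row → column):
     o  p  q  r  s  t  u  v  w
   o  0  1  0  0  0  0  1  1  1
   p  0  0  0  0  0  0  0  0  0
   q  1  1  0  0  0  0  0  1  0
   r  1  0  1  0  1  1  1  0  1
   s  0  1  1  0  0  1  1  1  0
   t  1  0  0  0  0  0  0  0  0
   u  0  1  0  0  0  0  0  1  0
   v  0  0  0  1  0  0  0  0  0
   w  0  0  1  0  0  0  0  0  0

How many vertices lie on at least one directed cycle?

A vertex is on a directed cycle iff it belongs to a strongly connected component of size ≥ 2 (or has a self-loop).
The vertices on cycles are {o, q, r, s, t, u, v, w} — 8 in total.

8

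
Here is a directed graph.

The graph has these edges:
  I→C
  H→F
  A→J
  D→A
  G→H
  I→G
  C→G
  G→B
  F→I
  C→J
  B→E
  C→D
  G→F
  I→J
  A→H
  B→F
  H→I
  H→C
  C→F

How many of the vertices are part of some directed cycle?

8

A vertex is on a directed cycle iff it belongs to a strongly connected component of size ≥ 2 (or has a self-loop).
The vertices on cycles are {A, B, C, D, F, G, H, I} — 8 in total.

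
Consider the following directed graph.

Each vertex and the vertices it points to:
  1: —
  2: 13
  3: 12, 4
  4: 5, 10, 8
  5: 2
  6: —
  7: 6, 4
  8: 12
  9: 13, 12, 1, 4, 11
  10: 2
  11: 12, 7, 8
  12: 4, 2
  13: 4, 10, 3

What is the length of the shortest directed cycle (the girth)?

For each vertex v, BFS finds the shortest path from v back to v.
The shortest such closed walk is 13 → 10 → 2 → 13, length 3.

3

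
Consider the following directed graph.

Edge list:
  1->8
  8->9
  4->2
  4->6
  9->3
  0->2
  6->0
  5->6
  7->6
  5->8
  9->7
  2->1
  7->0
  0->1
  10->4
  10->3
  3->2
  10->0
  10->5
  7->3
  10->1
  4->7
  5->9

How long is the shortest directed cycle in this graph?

5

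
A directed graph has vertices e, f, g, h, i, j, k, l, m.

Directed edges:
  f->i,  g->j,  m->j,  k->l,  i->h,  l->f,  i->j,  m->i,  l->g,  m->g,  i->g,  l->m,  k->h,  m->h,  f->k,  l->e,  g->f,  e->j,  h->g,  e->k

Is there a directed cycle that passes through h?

h is on a cycle iff h can reach itself via ≥1 edge.
h → g → f → i → h — yes.

Yes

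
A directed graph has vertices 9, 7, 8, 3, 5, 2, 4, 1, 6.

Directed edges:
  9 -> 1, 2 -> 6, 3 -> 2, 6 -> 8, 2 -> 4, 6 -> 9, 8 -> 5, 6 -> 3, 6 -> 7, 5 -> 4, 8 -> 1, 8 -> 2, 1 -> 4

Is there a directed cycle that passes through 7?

7 lies on a cycle iff there is a path from 7 back to itself.
Exploring from 7, it never reaches itself; equivalently, its strongly connected component is a singleton.

No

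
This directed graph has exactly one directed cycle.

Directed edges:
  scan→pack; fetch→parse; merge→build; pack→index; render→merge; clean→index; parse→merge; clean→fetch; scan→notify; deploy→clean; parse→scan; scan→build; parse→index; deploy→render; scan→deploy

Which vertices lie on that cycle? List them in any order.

DFS with gray/black marking from scan:
scan gray
  build gray
  build black
  deploy gray
    clean gray
      fetch gray
        parse gray
          parse→scan: scan is gray → back edge
Back edge closes the cycle scan → deploy → clean → fetch → parse → scan; its vertices are {scan, clean, fetch, parse, deploy}.

scan, clean, fetch, parse, deploy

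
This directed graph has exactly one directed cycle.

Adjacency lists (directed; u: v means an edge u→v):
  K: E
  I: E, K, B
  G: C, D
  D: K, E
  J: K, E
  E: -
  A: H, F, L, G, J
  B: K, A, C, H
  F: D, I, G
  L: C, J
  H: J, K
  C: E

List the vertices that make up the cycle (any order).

A, B, F, I

DFS with gray/black marking from A:
A gray
  H gray
    J gray
      K gray
        E gray
        E black
      K black
      J→E: E black — skip
    J black
    H→K: K black — skip
  H black
  F gray
    D gray
      D→K: K black — skip
      D→E: E black — skip
    D black
    I gray
      I→E: E black — skip
      I→K: K black — skip
      B gray
        B→K: K black — skip
        B→A: A is gray → back edge
Back edge closes the cycle A → F → I → B → A; its vertices are {A, B, F, I}.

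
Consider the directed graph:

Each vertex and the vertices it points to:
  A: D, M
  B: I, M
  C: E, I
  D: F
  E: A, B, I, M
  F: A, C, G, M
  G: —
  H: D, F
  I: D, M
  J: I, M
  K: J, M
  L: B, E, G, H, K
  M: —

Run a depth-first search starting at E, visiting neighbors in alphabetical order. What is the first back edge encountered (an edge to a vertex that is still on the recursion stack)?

DFS from E (visiting neighbors in alphabetical order); mark gray on enter, black on exit:
E gray
  A gray
    D gray
      F gray
        F→A: A is gray → back edge
First back edge: F → A.

F→A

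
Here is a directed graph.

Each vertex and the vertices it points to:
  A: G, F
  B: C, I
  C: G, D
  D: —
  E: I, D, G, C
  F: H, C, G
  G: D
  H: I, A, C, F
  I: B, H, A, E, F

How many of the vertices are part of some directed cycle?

A vertex is on a directed cycle iff it belongs to a strongly connected component of size ≥ 2 (or has a self-loop).
The vertices on cycles are {A, B, E, F, H, I} — 6 in total.

6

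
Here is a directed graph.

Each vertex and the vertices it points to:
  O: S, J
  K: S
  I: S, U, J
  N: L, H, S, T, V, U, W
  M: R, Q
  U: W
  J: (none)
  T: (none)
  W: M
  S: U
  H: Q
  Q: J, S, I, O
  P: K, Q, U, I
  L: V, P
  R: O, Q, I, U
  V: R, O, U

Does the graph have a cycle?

DFS with white/gray/black marking, starting from L:
L gray
  V gray
    R gray
      O gray
        S gray
          U gray
            W gray
              M gray
                M→R: R is gray → back edge
Back edge found, so a cycle exists: R → O → S → U → W → M → R.

Yes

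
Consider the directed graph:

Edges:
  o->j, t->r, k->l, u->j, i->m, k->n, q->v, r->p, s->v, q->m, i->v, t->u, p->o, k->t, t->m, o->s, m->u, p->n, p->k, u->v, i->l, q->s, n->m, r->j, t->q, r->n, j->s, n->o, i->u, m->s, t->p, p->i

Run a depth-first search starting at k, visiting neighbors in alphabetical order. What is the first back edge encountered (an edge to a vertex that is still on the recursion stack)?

p→k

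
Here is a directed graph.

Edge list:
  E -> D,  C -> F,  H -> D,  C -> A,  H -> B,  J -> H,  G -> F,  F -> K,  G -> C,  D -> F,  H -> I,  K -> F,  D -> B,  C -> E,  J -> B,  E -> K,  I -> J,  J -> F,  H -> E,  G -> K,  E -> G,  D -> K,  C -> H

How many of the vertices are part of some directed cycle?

8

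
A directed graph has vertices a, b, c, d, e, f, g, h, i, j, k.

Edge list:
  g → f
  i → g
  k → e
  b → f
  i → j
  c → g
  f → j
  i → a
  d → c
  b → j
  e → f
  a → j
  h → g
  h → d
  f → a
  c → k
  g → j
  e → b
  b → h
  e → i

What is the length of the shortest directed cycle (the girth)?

For each vertex v, BFS finds the shortest path from v back to v.
The shortest such closed walk is e → b → h → d → c → k → e, length 6.

6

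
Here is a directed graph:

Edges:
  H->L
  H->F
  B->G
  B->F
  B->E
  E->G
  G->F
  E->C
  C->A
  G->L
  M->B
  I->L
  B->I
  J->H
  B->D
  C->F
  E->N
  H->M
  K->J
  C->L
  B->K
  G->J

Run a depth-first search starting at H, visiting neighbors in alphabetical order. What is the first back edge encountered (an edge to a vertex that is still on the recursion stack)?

J→H

DFS from H (visiting neighbors in alphabetical order); mark gray on enter, black on exit:
H gray
  F gray
  F black
  L gray
  L black
  M gray
    B gray
      D gray
      D black
      E gray
        C gray
          A gray
          A black
          C→F: F black — skip
          C→L: L black — skip
        C black
        G gray
          G→F: F black — skip
          J gray
            J→H: H is gray → back edge
First back edge: J → H.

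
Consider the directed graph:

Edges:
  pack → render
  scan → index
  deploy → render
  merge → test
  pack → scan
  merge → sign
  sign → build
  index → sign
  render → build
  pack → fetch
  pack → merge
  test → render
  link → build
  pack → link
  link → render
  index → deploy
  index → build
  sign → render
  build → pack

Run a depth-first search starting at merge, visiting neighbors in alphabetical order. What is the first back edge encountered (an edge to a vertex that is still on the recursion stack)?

link->build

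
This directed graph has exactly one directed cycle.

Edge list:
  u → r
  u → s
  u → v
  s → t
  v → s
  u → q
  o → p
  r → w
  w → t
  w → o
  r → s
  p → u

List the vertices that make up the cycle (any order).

o, p, r, u, w

DFS with gray/black marking from o:
o gray
  p gray
    u gray
      v gray
        s gray
          t gray
          t black
        s black
      v black
      r gray
        w gray
          w→t: t black — skip
          w→o: o is gray → back edge
Back edge closes the cycle o → p → u → r → w → o; its vertices are {o, p, r, u, w}.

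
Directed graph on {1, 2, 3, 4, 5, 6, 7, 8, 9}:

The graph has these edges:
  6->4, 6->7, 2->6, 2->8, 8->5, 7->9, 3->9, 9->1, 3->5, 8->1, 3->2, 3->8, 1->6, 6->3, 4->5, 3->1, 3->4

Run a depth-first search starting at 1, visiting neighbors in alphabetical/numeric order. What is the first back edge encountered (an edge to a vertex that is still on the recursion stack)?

3→1

DFS from 1 (visiting neighbors in alphabetical/numeric order); mark gray on enter, black on exit:
1 gray
  6 gray
    3 gray
      3→1: 1 is gray → back edge
First back edge: 3 → 1.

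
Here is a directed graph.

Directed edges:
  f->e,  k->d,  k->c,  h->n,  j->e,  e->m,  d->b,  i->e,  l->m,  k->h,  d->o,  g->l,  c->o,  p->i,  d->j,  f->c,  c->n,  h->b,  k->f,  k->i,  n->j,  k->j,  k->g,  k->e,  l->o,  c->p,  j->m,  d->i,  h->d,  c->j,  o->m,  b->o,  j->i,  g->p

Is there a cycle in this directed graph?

DFS with white/gray/black marking, starting from e:
e gray
  m gray
  m black
e black
b gray
  o gray
    o→m: m black — skip
  o black
b black
c gray
  n gray
    j gray
      j→m: m black — skip
      i gray
        i→e: e black — skip
      i black
      j→e: e black — skip
    j black
  n black
  p gray
    p→i: i black — skip
  p black
  c→o: o black — skip
  c→j: j black — skip
c black
d gray
  d→b: b black — skip
  d→i: i black — skip
  d→o: o black — skip
  d→j: j black — skip
d black
f gray
  f→e: e black — skip
  f→c: c black — skip
f black
g gray
  g→p: p black — skip
  l gray
    l→m: m black — skip
    l→o: o black — skip
  l black
g black
h gray
  h→b: b black — skip
  h→n: n black — skip
  h→d: d black — skip
h black
k gray
  k→g: g black — skip
  k→d: d black — skip
  k→c: c black — skip
  k→i: i black — skip
  k→j: j black — skip
  k→h: h black — skip
  k→e: e black — skip
  k→f: f black — skip
k black
Every edge goes to a white or black vertex — no back edge, so the graph is acyclic.

No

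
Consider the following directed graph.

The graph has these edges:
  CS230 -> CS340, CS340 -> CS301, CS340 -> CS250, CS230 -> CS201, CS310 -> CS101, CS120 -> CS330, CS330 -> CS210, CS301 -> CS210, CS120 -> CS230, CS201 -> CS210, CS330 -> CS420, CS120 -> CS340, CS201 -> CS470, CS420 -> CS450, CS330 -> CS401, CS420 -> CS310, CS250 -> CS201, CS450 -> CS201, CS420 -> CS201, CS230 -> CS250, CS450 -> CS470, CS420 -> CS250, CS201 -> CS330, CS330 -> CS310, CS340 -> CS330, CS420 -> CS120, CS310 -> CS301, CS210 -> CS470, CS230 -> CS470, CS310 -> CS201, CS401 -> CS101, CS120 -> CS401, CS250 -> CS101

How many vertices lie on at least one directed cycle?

9

A vertex is on a directed cycle iff it belongs to a strongly connected component of size ≥ 2 (or has a self-loop).
The vertices on cycles are {CS120, CS201, CS230, CS250, CS310, CS330, CS340, CS420, CS450} — 9 in total.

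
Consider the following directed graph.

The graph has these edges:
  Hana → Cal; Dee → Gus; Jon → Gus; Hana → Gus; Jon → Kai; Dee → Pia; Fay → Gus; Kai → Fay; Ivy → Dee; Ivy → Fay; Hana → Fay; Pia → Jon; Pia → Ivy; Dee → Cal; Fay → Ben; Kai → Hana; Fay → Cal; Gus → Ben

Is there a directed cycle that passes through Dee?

Dee is on a cycle iff Dee can reach itself via ≥1 edge.
Dee → Pia → Ivy → Dee — yes.

Yes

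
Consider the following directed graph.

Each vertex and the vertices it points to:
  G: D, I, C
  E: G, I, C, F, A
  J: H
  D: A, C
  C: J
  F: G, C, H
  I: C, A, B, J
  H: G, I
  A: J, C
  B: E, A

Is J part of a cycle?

J is on a cycle iff J can reach itself via ≥1 edge.
J → H → I → J — yes.

Yes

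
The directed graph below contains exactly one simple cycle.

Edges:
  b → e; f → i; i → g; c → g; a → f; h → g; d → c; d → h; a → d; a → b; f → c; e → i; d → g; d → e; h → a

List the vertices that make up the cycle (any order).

DFS with gray/black marking from a:
a gray
  d gray
    c gray
      g gray
      g black
    c black
    h gray
      h→a: a is gray → back edge
Back edge closes the cycle a → d → h → a; its vertices are {a, d, h}.

a, d, h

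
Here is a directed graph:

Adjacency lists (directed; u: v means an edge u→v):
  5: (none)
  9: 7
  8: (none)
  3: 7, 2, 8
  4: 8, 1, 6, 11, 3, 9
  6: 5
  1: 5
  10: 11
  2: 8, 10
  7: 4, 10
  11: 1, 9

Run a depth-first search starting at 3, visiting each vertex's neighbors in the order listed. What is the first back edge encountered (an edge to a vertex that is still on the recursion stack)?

DFS from 3 (visiting each vertex's neighbors in the order listed); mark gray on enter, black on exit:
3 gray
  7 gray
    4 gray
      8 gray
      8 black
      1 gray
        5 gray
        5 black
      1 black
      6 gray
        6→5: 5 black — skip
      6 black
      11 gray
        11→1: 1 black — skip
        9 gray
          9→7: 7 is gray → back edge
First back edge: 9 → 7.

9->7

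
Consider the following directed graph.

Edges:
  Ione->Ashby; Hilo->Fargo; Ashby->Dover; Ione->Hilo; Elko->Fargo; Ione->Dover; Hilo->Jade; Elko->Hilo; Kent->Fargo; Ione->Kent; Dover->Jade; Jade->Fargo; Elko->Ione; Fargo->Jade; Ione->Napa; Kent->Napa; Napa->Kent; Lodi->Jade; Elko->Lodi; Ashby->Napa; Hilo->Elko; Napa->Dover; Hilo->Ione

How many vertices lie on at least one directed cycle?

7

A vertex is on a directed cycle iff it belongs to a strongly connected component of size ≥ 2 (or has a self-loop).
The vertices on cycles are {Elko, Hilo, Ione, Jade, Kent, Napa, Fargo} — 7 in total.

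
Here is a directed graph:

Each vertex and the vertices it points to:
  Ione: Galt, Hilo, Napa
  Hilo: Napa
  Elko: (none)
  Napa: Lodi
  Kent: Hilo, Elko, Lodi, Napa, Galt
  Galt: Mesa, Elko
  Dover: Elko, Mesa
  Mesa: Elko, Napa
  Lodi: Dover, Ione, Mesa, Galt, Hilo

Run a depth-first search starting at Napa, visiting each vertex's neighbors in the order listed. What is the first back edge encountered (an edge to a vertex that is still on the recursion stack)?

Mesa->Napa

DFS from Napa (visiting each vertex's neighbors in the order listed); mark gray on enter, black on exit:
Napa gray
  Lodi gray
    Dover gray
      Elko gray
      Elko black
      Mesa gray
        Mesa→Elko: Elko black — skip
        Mesa→Napa: Napa is gray → back edge
First back edge: Mesa → Napa.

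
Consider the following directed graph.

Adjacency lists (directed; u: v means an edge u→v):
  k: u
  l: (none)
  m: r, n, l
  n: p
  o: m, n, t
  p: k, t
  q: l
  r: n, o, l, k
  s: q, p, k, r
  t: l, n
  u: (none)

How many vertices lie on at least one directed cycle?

6

A vertex is on a directed cycle iff it belongs to a strongly connected component of size ≥ 2 (or has a self-loop).
The vertices on cycles are {m, n, o, p, r, t} — 6 in total.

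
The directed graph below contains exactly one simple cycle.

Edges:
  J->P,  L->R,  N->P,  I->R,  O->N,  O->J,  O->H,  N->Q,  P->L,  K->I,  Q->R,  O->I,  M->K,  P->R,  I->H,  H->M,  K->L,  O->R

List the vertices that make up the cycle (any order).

H, I, K, M

DFS with gray/black marking from H:
H gray
  M gray
    K gray
      L gray
        R gray
        R black
      L black
      I gray
        I→R: R black — skip
        I→H: H is gray → back edge
Back edge closes the cycle H → M → K → I → H; its vertices are {H, I, K, M}.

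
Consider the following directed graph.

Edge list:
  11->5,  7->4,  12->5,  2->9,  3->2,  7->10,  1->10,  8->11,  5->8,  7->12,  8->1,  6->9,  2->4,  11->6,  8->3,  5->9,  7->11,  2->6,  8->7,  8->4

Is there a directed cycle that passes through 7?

Yes

7 is on a cycle iff 7 can reach itself via ≥1 edge.
7 → 11 → 5 → 8 → 7 — yes.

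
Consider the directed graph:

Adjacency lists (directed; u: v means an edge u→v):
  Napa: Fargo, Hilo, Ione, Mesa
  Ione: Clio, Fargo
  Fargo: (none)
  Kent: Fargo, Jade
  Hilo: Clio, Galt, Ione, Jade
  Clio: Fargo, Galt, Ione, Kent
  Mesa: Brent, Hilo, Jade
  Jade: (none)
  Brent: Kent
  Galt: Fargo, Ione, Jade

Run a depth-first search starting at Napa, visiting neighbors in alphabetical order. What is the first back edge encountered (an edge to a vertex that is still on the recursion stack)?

Ione→Clio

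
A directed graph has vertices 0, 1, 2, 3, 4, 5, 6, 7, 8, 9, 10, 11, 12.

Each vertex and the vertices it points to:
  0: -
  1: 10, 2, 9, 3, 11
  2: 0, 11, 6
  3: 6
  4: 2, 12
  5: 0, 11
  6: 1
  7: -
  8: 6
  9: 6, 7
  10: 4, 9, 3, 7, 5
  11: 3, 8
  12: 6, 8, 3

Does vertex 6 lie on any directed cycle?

6 is on a cycle iff 6 can reach itself via ≥1 edge.
6 → 1 → 2 → 6 — yes.

Yes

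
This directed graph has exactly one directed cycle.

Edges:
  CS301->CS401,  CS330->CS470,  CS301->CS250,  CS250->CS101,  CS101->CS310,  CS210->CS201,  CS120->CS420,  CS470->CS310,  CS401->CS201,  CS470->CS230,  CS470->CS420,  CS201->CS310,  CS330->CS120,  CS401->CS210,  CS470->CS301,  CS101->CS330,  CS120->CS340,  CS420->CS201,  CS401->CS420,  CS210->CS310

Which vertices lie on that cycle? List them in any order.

CS101, CS250, CS301, CS330, CS470

DFS with gray/black marking from CS330:
CS330 gray
  CS120 gray
    CS420 gray
      CS201 gray
        CS310 gray
        CS310 black
      CS201 black
    CS420 black
    CS340 gray
    CS340 black
  CS120 black
  CS470 gray
    CS470→CS310: CS310 black — skip
    CS470→CS420: CS420 black — skip
    CS230 gray
    CS230 black
    CS301 gray
      CS401 gray
        CS401→CS201: CS201 black — skip
        CS210 gray
          CS210→CS310: CS310 black — skip
          CS210→CS201: CS201 black — skip
        CS210 black
        CS401→CS420: CS420 black — skip
      CS401 black
      CS250 gray
        CS101 gray
          CS101→CS310: CS310 black — skip
          CS101→CS330: CS330 is gray → back edge
Back edge closes the cycle CS330 → CS470 → CS301 → CS250 → CS101 → CS330; its vertices are {CS101, CS250, CS301, CS330, CS470}.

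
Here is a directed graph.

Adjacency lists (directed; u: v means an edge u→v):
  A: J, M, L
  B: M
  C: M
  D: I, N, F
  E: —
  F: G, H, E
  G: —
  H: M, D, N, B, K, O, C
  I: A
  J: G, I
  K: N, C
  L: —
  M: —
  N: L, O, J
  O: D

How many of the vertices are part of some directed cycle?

A vertex is on a directed cycle iff it belongs to a strongly connected component of size ≥ 2 (or has a self-loop).
The vertices on cycles are {A, D, F, H, I, J, K, N, O} — 9 in total.

9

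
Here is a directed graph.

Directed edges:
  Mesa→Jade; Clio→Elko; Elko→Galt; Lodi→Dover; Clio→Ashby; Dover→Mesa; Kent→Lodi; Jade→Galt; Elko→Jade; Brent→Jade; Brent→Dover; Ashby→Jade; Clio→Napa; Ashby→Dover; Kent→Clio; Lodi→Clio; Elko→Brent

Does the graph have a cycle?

No

DFS with white/gray/black marking, starting from Dover:
Dover gray
  Mesa gray
    Jade gray
      Galt gray
      Galt black
    Jade black
  Mesa black
Dover black
Elko gray
  Elko→Jade: Jade black — skip
  Elko→Galt: Galt black — skip
  Brent gray
    Brent→Jade: Jade black — skip
    Brent→Dover: Dover black — skip
  Brent black
Elko black
Napa gray
Napa black
Ashby gray
  Ashby→Jade: Jade black — skip
  Ashby→Dover: Dover black — skip
Ashby black
Kent gray
  Clio gray
    Clio→Ashby: Ashby black — skip
    Clio→Napa: Napa black — skip
    Clio→Elko: Elko black — skip
  Clio black
  Lodi gray
    Lodi→Dover: Dover black — skip
    Lodi→Clio: Clio black — skip
  Lodi black
Kent black
Every edge goes to a white or black vertex — no back edge, so the graph is acyclic.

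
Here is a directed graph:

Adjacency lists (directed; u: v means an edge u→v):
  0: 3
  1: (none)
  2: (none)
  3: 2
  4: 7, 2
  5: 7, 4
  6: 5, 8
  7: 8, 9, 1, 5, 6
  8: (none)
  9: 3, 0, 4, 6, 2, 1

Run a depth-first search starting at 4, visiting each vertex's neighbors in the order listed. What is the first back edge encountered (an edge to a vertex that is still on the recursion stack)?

9->4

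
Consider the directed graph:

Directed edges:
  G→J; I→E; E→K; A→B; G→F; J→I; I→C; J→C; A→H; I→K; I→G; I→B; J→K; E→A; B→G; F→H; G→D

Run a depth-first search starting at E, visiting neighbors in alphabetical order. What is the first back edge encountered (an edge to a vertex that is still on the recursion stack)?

I→B

DFS from E (visiting neighbors in alphabetical order); mark gray on enter, black on exit:
E gray
  A gray
    B gray
      G gray
        D gray
        D black
        F gray
          H gray
          H black
        F black
        J gray
          C gray
          C black
          I gray
            I→B: B is gray → back edge
First back edge: I → B.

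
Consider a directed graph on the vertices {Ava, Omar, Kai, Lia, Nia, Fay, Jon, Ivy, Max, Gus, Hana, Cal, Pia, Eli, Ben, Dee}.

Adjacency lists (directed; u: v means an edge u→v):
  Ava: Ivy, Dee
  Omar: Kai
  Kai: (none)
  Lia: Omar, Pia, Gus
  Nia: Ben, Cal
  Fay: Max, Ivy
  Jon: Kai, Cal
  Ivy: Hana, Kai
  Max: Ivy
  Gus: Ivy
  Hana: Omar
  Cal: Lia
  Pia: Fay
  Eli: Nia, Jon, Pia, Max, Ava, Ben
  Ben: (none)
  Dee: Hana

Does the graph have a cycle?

DFS with white/gray/black marking, starting from Nia:
Nia gray
  Ben gray
  Ben black
  Cal gray
    Lia gray
      Omar gray
        Kai gray
        Kai black
      Omar black
      Pia gray
        Fay gray
          Max gray
            Ivy gray
              Hana gray
                Hana→Omar: Omar black — skip
              Hana black
              Ivy→Kai: Kai black — skip
            Ivy black
          Max black
          Fay→Ivy: Ivy black — skip
        Fay black
      Pia black
      Gus gray
        Gus→Ivy: Ivy black — skip
      Gus black
    Lia black
  Cal black
Nia black
Ava gray
  Ava→Ivy: Ivy black — skip
  Dee gray
    Dee→Hana: Hana black — skip
  Dee black
Ava black
Jon gray
  Jon→Kai: Kai black — skip
  Jon→Cal: Cal black — skip
Jon black
Eli gray
  Eli→Nia: Nia black — skip
  Eli→Jon: Jon black — skip
  Eli→Pia: Pia black — skip
  Eli→Max: Max black — skip
  Eli→Ava: Ava black — skip
  Eli→Ben: Ben black — skip
Eli black
Every edge goes to a white or black vertex — no back edge, so the graph is acyclic.

No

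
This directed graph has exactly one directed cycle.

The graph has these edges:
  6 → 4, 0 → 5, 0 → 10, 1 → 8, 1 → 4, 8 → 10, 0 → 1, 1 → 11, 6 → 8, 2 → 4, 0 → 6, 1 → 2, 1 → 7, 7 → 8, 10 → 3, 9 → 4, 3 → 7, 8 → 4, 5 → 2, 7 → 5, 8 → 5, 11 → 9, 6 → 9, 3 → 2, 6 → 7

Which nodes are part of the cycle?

DFS with gray/black marking from 10:
10 gray
  3 gray
    7 gray
      8 gray
        8→10: 10 is gray → back edge
Back edge closes the cycle 10 → 3 → 7 → 8 → 10; its vertices are {3, 7, 8, 10}.

3, 7, 8, 10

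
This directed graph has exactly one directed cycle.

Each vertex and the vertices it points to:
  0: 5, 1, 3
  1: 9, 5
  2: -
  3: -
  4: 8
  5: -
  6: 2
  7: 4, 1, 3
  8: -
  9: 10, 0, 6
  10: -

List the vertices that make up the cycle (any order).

0, 1, 9

DFS with gray/black marking from 1:
1 gray
  9 gray
    10 gray
    10 black
    0 gray
      5 gray
      5 black
      0→1: 1 is gray → back edge
Back edge closes the cycle 1 → 9 → 0 → 1; its vertices are {0, 1, 9}.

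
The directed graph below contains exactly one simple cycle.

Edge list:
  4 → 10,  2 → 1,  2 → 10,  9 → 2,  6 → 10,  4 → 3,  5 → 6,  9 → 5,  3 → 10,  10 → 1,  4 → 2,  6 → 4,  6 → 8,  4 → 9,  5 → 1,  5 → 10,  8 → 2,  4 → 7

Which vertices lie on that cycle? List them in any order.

DFS with gray/black marking from 5:
5 gray
  10 gray
    1 gray
    1 black
  10 black
  6 gray
    4 gray
      4→10: 10 black — skip
      2 gray
        2→10: 10 black — skip
        2→1: 1 black — skip
      2 black
      9 gray
        9→2: 2 black — skip
        9→5: 5 is gray → back edge
Back edge closes the cycle 5 → 6 → 4 → 9 → 5; its vertices are {4, 5, 6, 9}.

4, 5, 6, 9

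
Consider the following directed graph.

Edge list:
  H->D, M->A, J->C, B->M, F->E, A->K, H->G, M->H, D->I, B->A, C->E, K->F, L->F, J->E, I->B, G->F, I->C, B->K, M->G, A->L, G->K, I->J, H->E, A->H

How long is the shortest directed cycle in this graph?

5

For each vertex v, BFS finds the shortest path from v back to v.
The shortest such closed walk is I → B → A → H → D → I, length 5.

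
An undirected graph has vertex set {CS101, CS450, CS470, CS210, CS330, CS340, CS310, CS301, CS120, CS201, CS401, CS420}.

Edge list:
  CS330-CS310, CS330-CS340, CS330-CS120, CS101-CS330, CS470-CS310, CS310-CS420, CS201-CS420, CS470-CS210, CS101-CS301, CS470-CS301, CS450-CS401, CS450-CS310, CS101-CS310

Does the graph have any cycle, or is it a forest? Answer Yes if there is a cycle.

Yes

DFS, tracking each vertex's parent; an edge to a visited non-parent vertex closes a cycle.
Start from CS340:
visit CS340 (parent –)
  visit CS330 (parent CS340)
    visit CS310 (parent CS330)
      visit CS420 (parent CS310)
        visit CS201 (parent CS420)
          CS201–CS420: parent, skip
        CS420–CS310: parent, skip
      CS310–CS330: parent, skip
      visit CS101 (parent CS310)
        CS101–CS310: parent, skip
        CS101–CS330: CS330 visited and ≠ parent → cycle
Cycle: CS330 – CS310 – CS101 – CS330.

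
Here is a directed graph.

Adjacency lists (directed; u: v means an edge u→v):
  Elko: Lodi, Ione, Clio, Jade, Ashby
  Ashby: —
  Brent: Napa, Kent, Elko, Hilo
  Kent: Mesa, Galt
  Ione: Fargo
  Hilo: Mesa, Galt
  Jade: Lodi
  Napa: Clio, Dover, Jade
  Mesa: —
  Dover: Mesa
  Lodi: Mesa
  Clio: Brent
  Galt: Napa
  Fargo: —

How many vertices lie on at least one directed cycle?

7

A vertex is on a directed cycle iff it belongs to a strongly connected component of size ≥ 2 (or has a self-loop).
The vertices on cycles are {Clio, Elko, Galt, Hilo, Kent, Napa, Brent} — 7 in total.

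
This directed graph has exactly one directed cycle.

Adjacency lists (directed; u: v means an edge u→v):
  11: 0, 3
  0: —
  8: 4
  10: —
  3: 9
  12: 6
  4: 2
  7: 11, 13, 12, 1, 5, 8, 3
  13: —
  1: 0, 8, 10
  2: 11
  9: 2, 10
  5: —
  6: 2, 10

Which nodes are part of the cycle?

2, 3, 9, 11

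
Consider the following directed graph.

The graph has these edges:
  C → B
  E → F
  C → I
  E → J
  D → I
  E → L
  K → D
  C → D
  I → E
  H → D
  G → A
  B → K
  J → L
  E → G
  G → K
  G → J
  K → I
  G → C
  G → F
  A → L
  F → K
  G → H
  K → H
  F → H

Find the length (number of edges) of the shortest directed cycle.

4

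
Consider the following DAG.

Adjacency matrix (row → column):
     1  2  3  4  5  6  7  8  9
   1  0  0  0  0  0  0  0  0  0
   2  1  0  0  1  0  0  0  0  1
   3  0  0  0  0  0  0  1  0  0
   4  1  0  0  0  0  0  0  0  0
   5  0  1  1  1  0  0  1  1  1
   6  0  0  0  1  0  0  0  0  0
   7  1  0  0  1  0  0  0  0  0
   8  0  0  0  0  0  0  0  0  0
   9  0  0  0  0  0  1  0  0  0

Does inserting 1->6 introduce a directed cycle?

Yes

Adding 1→6 creates a cycle iff 6 can already reach 1.
Path from 6: 6 → 4 → 1.
So 6 → … → 1 → 6 is a cycle.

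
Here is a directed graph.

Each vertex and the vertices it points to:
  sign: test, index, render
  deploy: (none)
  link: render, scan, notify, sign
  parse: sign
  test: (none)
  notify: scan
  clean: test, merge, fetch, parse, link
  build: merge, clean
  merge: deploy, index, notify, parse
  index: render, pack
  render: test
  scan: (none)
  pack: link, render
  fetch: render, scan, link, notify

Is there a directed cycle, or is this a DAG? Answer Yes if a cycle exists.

DFS with white/gray/black marking, starting from index:
index gray
  render gray
    test gray
    test black
  render black
  pack gray
    link gray
      link→render: render black — skip
      scan gray
      scan black
      notify gray
        notify→scan: scan black — skip
      notify black
      sign gray
        sign→test: test black — skip
        sign→index: index is gray → back edge
Back edge found, so a cycle exists: index → pack → link → sign → index.

Yes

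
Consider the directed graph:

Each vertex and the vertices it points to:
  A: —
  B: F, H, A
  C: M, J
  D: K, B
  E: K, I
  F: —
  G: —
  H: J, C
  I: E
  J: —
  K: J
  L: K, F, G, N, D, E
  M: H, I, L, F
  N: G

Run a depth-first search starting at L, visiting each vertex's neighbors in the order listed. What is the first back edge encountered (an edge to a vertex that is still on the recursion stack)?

DFS from L (visiting each vertex's neighbors in the order listed); mark gray on enter, black on exit:
L gray
  K gray
    J gray
    J black
  K black
  F gray
  F black
  G gray
  G black
  N gray
    N→G: G black — skip
  N black
  D gray
    D→K: K black — skip
    B gray
      B→F: F black — skip
      H gray
        H→J: J black — skip
        C gray
          M gray
            M→H: H is gray → back edge
First back edge: M → H.

M->H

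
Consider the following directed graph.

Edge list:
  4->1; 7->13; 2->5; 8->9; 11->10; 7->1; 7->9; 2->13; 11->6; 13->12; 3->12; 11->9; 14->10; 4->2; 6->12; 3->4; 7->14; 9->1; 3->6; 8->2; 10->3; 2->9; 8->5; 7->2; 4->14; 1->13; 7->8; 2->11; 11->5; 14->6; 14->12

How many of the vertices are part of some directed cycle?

6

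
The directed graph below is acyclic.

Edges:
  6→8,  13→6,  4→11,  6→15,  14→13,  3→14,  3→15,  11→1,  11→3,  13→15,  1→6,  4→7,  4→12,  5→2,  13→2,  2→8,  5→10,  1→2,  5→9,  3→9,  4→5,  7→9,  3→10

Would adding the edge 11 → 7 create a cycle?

No

Adding 11→7 creates a cycle iff 7 can already reach 11.
Explore from 7: no path reaches 11. The graph stays acyclic.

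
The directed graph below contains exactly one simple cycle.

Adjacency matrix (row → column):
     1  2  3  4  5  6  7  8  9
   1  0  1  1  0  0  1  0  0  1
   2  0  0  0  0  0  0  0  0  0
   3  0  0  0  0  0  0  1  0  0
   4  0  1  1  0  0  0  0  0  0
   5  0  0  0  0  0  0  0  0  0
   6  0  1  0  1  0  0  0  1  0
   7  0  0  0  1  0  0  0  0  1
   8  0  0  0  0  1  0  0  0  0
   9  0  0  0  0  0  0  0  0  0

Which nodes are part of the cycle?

3, 4, 7

DFS with gray/black marking from 3:
3 gray
  7 gray
    9 gray
    9 black
    4 gray
      2 gray
      2 black
      4→3: 3 is gray → back edge
Back edge closes the cycle 3 → 7 → 4 → 3; its vertices are {3, 4, 7}.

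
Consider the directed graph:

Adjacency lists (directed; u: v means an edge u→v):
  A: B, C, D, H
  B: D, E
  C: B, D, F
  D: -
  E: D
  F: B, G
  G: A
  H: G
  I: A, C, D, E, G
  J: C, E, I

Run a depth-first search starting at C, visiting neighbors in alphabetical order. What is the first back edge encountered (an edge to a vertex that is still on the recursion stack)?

A→C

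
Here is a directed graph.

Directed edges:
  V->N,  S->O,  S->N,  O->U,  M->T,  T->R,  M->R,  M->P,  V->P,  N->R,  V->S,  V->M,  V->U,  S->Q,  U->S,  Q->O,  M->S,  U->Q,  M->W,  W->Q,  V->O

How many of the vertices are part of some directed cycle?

A vertex is on a directed cycle iff it belongs to a strongly connected component of size ≥ 2 (or has a self-loop).
The vertices on cycles are {O, Q, S, U} — 4 in total.

4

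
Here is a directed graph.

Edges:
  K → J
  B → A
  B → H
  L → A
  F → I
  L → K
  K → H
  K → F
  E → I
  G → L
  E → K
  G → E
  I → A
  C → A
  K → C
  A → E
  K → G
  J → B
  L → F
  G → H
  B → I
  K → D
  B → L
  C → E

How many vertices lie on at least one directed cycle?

10

A vertex is on a directed cycle iff it belongs to a strongly connected component of size ≥ 2 (or has a self-loop).
The vertices on cycles are {A, B, C, E, F, G, I, J, K, L} — 10 in total.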